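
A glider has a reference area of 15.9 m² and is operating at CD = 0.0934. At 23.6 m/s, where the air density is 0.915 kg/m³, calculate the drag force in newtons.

D = 378 N

Dynamic pressure q = ½ρv² = ½ × 0.915 × 23.6² = 254.8 Pa.
D = q·S·CD = 254.8 × 15.9 × 0.0934 = 378 N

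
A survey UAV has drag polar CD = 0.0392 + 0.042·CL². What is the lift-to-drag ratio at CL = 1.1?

CD = 0.0392 + 0.042 × 1.1² = 0.09002
L/D = CL/CD = 1.1 / 0.09002 = 12.2

L/D = 12.2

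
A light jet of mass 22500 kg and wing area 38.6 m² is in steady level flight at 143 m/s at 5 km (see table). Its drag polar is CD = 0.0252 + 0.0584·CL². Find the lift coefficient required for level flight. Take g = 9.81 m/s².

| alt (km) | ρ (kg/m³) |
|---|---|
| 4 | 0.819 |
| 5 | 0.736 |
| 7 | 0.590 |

At 5 km, from the table: ρ = 0.736 kg/m³.
In steady level flight, lift balances weight: W = mg = 22500 × 9.81 = 2.2072×10^5 N.
q = ½ρv² = ½ × 0.736 × 143² = 7525 Pa.
Required CL = L/(qS) = 2.2072×10^5/(7525·38.6) = 0.7599.

CL = 0.76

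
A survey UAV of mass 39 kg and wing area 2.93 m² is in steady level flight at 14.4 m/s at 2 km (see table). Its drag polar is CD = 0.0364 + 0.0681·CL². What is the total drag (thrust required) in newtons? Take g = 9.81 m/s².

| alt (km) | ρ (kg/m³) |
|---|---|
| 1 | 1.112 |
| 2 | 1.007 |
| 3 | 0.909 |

D = 43.7 N

At 2 km, from the table: ρ = 1.007 kg/m³.
Weight W = mg = 39 × 9.81 = 382.59 N; in level flight L = W.
q = ½ρv² = ½ × 1.007 × 14.4² = 104.4 Pa.
CL = 2W/(ρv²S) = 2×382.59/(1.007×14.4²×2.93) = 1.251.
CD = 0.0364 + 0.0681 × 1.251² = 0.1429.
D = q·S·CD = 104.4 × 2.93 × 0.1429 = 43.72 N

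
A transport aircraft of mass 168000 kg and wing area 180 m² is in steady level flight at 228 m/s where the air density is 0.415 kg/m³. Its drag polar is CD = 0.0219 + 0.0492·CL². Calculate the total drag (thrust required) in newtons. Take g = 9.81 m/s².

In steady level flight, lift balances weight: W = mg = 168000 × 9.81 = 1.6481×10^6 N.
q = ½ρv² = ½ × 0.415 × 228² = 10790 Pa.
CL = 2W/(ρv²S) = 2×1.6481×10^6/(0.415×228²×180) = 0.8488.
CD = 0.0219 + 0.0492 × 0.8488² = 0.05735.
D = q·S·CD = 10790 × 180 × 0.05735 = 1.113×10^5 N

D = 1.11×10^5 N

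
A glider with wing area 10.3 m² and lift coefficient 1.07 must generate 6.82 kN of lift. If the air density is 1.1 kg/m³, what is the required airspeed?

L = ½ρv²S·CL ⇒ v = √(2L/(ρ·S·CL))
v = √(2 × 6820 / (1.1 × 10.3 × 1.07)) = √1125 = 33.5 m/s

v = 33.5 m/s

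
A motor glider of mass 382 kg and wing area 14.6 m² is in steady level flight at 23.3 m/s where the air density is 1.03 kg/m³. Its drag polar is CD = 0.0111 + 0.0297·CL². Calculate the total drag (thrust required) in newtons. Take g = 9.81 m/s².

Level flight ⇒ L = W = m·g = 382 × 9.81 = 3747.4 N.
Dynamic pressure q = 0.5 × 1.03 × 23.3² = 279.6 Pa.
Required CL = L/(qS) = 3747.4/(279.6·14.6) = 0.918.
CD = 0.0111 + 0.0297 × 0.918² = 0.03613.
D = q·S·CD = 279.6 × 14.6 × 0.03613 = 147.5 N

D = 147 N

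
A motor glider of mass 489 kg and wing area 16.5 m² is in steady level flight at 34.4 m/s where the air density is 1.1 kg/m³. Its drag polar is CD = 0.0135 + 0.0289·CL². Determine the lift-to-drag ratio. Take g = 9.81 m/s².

In steady level flight, lift balances weight: W = mg = 489 × 9.81 = 4797.1 N.
Dynamic pressure q = 0.5 × 1.1 × 34.4² = 650.8 Pa.
Required CL = L/(qS) = 4797.1/(650.8·16.5) = 0.4467.
CD = 0.0135 + 0.0289 × 0.4467² = 0.01927.
L/D = CL/CD = 0.4467 / 0.01927 = 23.2

L/D = 23.2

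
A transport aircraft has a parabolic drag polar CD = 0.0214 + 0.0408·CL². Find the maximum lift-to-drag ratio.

For CD = CD0 + K·CL², (L/D)max occurs at CL* = √(CD0/K) and equals 1/(2√(K·CD0)).
(L/D)max = 1/(2√(0.0408 × 0.0214)) = 1/(2 × 0.02955) = 16.9

(L/D)max = 16.9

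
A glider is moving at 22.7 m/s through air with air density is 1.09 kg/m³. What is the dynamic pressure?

q = 281 Pa

q = ½ρv² = ½ × 1.09 × 22.7² = 281 Pa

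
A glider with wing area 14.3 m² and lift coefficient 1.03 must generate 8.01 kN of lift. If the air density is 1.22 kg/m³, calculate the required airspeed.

L = ½ρv²S·CL ⇒ v = √(2L/(ρ·S·CL))
v = √(2 × 8010 / (1.22 × 14.3 × 1.03)) = √891.5 = 29.9 m/s

v = 29.9 m/s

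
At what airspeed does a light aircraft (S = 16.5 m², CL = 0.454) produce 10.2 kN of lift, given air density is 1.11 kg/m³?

v = 49.5 m/s

L = ½ρv²S·CL ⇒ v = √(2L/(ρ·S·CL))
v = √(2 × 10200 / (1.11 × 16.5 × 0.454)) = √2453 = 49.5 m/s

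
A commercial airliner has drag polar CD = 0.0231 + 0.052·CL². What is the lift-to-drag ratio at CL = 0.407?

L/D = 12.8

CD = 0.0231 + 0.052 × 0.407² = 0.03171
L/D = CL/CD = 0.407 / 0.03171 = 12.8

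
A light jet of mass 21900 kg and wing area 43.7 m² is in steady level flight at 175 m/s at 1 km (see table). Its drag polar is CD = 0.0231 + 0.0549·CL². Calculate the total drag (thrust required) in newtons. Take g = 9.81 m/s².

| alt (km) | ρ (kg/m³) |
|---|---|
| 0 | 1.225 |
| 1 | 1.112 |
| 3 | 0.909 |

At 1 km, from the table: ρ = 1.112 kg/m³.
Weight W = mg = 21900 × 9.81 = 2.1484×10^5 N; in level flight L = W.
Dynamic pressure q = 0.5 × 1.112 × 175² = 17030 Pa.
CL = 2W/(ρv²S) = 2×2.1484×10^5/(1.112×175²×43.7) = 0.2887.
CD = 0.0231 + 0.0549 × 0.2887² = 0.02768.
D = q·S·CD = 17030 × 43.7 × 0.02768 = 20590 N

D = 20600 N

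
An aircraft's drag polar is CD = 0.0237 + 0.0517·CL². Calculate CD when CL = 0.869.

CD = 0.0627

CD = 0.0237 + 0.0517 × 0.869² = 0.0237 + 0.03904 = 0.0627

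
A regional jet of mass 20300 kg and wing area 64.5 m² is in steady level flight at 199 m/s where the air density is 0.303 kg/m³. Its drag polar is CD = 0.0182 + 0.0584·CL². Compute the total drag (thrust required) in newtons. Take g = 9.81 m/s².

D = 13000 N

Level flight ⇒ L = W = m·g = 20300 × 9.81 = 1.9914×10^5 N.
q = ½ρv² = ½ × 0.303 × 199² = 6000 Pa.
CL = 2W/(ρv²S) = 2×1.9914×10^5/(0.303×199²×64.5) = 0.5146.
CD = 0.0182 + 0.0584 × 0.5146² = 0.03367.
D = q·S·CD = 6000 × 64.5 × 0.03367 = 13030 N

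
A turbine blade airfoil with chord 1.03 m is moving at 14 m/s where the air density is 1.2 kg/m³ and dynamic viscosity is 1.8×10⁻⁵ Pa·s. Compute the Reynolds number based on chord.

Re = ρ·v·c/μ = 1.2 × 14 × 1.03 / (1.8×10⁻⁵) = 9.61×10^5

Re = 9.61×10^5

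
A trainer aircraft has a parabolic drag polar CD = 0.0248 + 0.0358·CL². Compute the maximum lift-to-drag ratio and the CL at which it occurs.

(L/D)max = 16.8, at CL = 0.832

For CD = CD0 + K·CL², (L/D)max occurs at CL* = √(CD0/K) and equals 1/(2√(K·CD0)).
(L/D)max = 1/(2√(0.0358 × 0.0248)) = 1/(2 × 0.0298) = 16.8
CL* = √(0.0248/0.0358) = 0.832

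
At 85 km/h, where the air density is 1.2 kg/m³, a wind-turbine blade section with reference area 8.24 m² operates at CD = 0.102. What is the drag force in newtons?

D = 281 N

Convert speed: v = 85 km/h ÷ 3.6 = 23.61 m/s.
D = ½ρv²S·CD = ½ × 1.2 × 23.61² × 8.24 × 0.102 = 281 N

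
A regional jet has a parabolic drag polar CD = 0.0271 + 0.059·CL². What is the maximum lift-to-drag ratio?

For CD = CD0 + K·CL², (L/D)max occurs at CL* = √(CD0/K) and equals 1/(2√(K·CD0)).
(L/D)max = 1/(2√(0.059 × 0.0271)) = 1/(2 × 0.03999) = 12.5

(L/D)max = 12.5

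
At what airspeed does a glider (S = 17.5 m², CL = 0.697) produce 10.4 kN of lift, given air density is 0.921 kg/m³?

L = ½ρv²S·CL ⇒ v = √(2L/(ρ·S·CL))
v = √(2 × 10400 / (0.921 × 17.5 × 0.697)) = √1852 = 43 m/s

v = 43 m/s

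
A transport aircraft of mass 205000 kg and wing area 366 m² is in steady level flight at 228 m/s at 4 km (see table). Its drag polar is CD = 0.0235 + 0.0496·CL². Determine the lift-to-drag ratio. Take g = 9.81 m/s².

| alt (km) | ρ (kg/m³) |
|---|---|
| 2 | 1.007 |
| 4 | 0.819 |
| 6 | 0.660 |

At 4 km, from the table: ρ = 0.819 kg/m³.
In steady level flight, lift balances weight: W = mg = 205000 × 9.81 = 2.011×10^6 N.
Dynamic pressure q = 0.5 × 0.819 × 228² = 21290 Pa.
Required CL = L/(qS) = 2.011×10^6/(21290·366) = 0.2581.
CD = 0.0235 + 0.0496 × 0.2581² = 0.0268.
L/D = CL/CD = 0.2581 / 0.0268 = 9.63

L/D = 9.63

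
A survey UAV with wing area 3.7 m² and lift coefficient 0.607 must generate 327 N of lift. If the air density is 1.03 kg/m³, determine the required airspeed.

v = 16.8 m/s

L = ½ρv²S·CL ⇒ v = √(2L/(ρ·S·CL))
v = √(2 × 327 / (1.03 × 3.7 × 0.607)) = √282.7 = 16.8 m/s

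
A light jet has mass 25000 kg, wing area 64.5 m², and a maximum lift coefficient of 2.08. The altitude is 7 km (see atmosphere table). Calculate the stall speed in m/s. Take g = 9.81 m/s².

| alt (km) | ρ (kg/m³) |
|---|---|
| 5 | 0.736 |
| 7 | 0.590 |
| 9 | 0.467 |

V_stall = 78.7 m/s

At 7 km, from the table: ρ = 0.590 kg/m³.
Stall occurs when L = W at CL,max. W = mg = 25000 × 9.81 = 2.452×10^5 N.
V_stall = √(2W/(ρ·S·CL,max)) = √(2 × 2.452×10^5 / (0.59 × 64.5 × 2.08))
V_stall = √6197 = 78.7 m/s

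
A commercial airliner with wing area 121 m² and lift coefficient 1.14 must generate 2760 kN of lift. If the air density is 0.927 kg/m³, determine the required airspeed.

L = ½ρv²S·CL ⇒ v = √(2L/(ρ·S·CL))
v = √(2 × 2.76×10^6 / (0.927 × 121 × 1.14)) = √43170 = 208 m/s

v = 208 m/s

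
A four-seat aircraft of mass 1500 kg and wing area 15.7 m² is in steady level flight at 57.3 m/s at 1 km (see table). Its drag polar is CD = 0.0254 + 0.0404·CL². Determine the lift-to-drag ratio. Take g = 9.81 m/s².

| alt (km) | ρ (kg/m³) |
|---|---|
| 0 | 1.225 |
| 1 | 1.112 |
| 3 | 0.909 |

L/D = 14.2

At 1 km, from the table: ρ = 1.112 kg/m³.
In steady level flight, lift balances weight: W = mg = 1500 × 9.81 = 14715 N.
q = ½ρv² = ½ × 1.112 × 57.3² = 1826 Pa.
CL = 2W/(ρv²S) = 2×14715/(1.112×57.3²×15.7) = 0.5134.
CD = 0.0254 + 0.0404 × 0.5134² = 0.03605.
L/D = CL/CD = 0.5134 / 0.03605 = 14.2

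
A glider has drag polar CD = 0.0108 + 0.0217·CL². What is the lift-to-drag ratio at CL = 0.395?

L/D = 27.8

CD = 0.0108 + 0.0217 × 0.395² = 0.01419
L/D = CL/CD = 0.395 / 0.01419 = 27.8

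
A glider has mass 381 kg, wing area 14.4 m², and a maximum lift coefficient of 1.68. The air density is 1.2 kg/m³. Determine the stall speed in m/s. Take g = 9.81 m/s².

Weight W = mg = 381 × 9.81 = 3738 N.
V_stall = √(2W/(ρ·S·CL,max)) = √(2 × 3738 / (1.2 × 14.4 × 1.68))
V_stall = √257.5 = 16 m/s

V_stall = 16 m/s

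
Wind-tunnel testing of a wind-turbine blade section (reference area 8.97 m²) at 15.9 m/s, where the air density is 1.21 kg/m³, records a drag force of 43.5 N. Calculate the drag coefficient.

CD = 0.0317

From D = ½ρv²S·CD, rearranging gives CD = 2D/(ρv²S).
CD = 2 × 43.5 / (1.21 × 15.9² × 8.97) = 0.0317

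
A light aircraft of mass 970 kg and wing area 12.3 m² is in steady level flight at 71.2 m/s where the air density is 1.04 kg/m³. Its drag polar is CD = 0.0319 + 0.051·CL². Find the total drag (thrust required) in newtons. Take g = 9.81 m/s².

In steady level flight, lift balances weight: W = mg = 970 × 9.81 = 9515.7 N.
q = ½ρv² = ½ × 1.04 × 71.2² = 2636 Pa.
CL = 2W/(ρv²S) = 2×9515.7/(1.04×71.2²×12.3) = 0.2935.
CD = 0.0319 + 0.051 × 0.2935² = 0.03629.
D = q·S·CD = 2636 × 12.3 × 0.03629 = 1177 N

D = 1180 N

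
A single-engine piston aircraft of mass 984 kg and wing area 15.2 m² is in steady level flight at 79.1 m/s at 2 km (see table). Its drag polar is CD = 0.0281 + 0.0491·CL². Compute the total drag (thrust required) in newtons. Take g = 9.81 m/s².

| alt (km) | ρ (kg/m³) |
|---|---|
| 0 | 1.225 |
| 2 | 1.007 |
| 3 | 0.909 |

D = 1440 N

At 2 km, from the table: ρ = 1.007 kg/m³.
Weight W = mg = 984 × 9.81 = 9653 N; in level flight L = W.
q = ½ρv² = ½ × 1.007 × 79.1² = 3150 Pa.
CL = 2W/(ρv²S) = 2×9653/(1.007×79.1²×15.2) = 0.2016.
CD = 0.0281 + 0.0491 × 0.2016² = 0.0301.
D = q·S·CD = 3150 × 15.2 × 0.0301 = 1441 N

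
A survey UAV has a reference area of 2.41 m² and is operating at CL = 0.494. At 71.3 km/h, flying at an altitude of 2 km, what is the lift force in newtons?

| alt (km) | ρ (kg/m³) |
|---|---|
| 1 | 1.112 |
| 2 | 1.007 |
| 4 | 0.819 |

L = 235 N

At 2 km, from the table: ρ = 1.007 kg/m³.
Convert speed: v = 71.3 km/h ÷ 3.6 = 19.81 m/s.
Dynamic pressure q = ½ρv² = ½ × 1.007 × 19.81² = 197.5 Pa.
L = q·S·CL = 197.5 × 2.41 × 0.494 = 235 N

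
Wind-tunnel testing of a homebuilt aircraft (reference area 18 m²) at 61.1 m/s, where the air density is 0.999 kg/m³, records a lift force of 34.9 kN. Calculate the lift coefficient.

CL = 1.04

From L = ½ρv²S·CL, rearranging gives CL = 2L/(ρv²S).
CL = 2 × 34900 / (0.999 × 61.1² × 18) = 1.04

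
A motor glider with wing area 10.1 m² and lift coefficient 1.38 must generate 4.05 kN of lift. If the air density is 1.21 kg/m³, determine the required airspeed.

L = ½ρv²S·CL ⇒ v = √(2L/(ρ·S·CL))
v = √(2 × 4050 / (1.21 × 10.1 × 1.38)) = √480.3 = 21.9 m/s

v = 21.9 m/s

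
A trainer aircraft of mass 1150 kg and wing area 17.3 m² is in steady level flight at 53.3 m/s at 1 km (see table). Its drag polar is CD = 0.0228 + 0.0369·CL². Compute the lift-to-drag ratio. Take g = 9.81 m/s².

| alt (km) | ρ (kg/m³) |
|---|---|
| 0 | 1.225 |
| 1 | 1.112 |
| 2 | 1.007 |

L/D = 14.2

At 1 km, from the table: ρ = 1.112 kg/m³.
In steady level flight, lift balances weight: W = mg = 1150 × 9.81 = 11282 N.
q = ½ρv² = ½ × 1.112 × 53.3² = 1580 Pa.
Required CL = L/(qS) = 11282/(1580·17.3) = 0.4128.
CD = 0.0228 + 0.0369 × 0.4128² = 0.02909.
L/D = CL/CD = 0.4128 / 0.02909 = 14.2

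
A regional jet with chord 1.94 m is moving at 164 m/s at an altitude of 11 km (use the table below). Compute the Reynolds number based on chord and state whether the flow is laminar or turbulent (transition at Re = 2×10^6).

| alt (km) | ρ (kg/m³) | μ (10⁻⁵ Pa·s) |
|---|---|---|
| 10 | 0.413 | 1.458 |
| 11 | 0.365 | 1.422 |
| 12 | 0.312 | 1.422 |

At 11 km, from the table: ρ = 0.365 kg/m³, μ = 1.422×10⁻⁵ Pa·s.
Re = ρ·v·c/μ = 0.365 × 164 × 1.94 / (1.422×10⁻⁵) = 8.17×10^6
Since 8.17×10^6 > 2×10^6, the flow is turbulent.

Re = 8.17×10^6 (turbulent)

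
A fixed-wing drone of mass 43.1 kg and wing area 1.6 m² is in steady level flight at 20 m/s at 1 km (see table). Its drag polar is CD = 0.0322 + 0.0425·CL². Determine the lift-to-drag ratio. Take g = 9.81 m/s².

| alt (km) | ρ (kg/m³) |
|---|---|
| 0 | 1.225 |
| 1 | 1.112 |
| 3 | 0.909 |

At 1 km, from the table: ρ = 1.112 kg/m³.
Weight W = mg = 43.1 × 9.81 = 422.81 N; in level flight L = W.
Dynamic pressure q = 0.5 × 1.112 × 20² = 222.4 Pa.
Required CL = L/(qS) = 422.81/(222.4·1.6) = 1.188.
CD = 0.0322 + 0.0425 × 1.188² = 0.0922.
L/D = CL/CD = 1.188 / 0.0922 = 12.9

L/D = 12.9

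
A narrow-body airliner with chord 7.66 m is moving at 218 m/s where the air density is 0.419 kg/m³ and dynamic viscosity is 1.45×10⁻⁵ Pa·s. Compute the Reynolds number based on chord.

Re = 4.83×10^7

Re = ρ·v·c/μ = 0.419 × 218 × 7.66 / (1.45×10⁻⁵) = 4.83×10^7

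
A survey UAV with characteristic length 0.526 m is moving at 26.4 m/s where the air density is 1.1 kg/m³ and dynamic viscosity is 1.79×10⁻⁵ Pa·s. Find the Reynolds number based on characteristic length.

Re = ρ·v·c/μ = 1.1 × 26.4 × 0.526 / (1.79×10⁻⁵) = 8.53×10^5

Re = 8.53×10^5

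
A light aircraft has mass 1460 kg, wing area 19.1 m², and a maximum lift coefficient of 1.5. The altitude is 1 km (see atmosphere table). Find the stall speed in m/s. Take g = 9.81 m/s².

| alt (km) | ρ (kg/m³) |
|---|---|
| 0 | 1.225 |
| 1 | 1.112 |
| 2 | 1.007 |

At 1 km, from the table: ρ = 1.112 kg/m³.
Stall occurs when L = W at CL,max. W = mg = 1460 × 9.81 = 14320 N.
From L = ½ρV²S·CL,max = W: V_stall = √(2W/(ρSCL,max)) = √(2·14320/(1.112·19.1·1.5))
V_stall = √899.1 = 30 m/s

V_stall = 30 m/s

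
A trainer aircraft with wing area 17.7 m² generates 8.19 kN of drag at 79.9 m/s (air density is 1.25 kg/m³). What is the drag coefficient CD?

From D = ½ρv²S·CD, rearranging gives CD = 2D/(ρv²S).
CD = 2 × 8190 / (1.25 × 79.9² × 17.7) = 0.116

CD = 0.116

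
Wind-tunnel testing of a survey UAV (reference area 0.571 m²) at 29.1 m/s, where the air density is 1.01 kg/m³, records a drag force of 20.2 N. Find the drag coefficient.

CD = 0.0827

From D = ½ρv²S·CD, rearranging gives CD = 2D/(ρv²S).
CD = 2 × 20.2 / (1.01 × 29.1² × 0.571) = 0.0827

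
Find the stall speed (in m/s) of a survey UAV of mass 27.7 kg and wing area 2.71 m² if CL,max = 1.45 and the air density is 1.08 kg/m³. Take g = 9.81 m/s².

At stall, lift equals weight: L = W = m·g = 27.7 × 9.81 = 271.7 N.
From L = ½ρV²S·CL,max = W: V_stall = √(2W/(ρSCL,max)) = √(2·271.7/(1.08·2.71·1.45))
V_stall = √128.1 = 11.3 m/s

V_stall = 11.3 m/s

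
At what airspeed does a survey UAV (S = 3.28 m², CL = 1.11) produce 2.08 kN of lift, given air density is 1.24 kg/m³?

v = 30.4 m/s

L = ½ρv²S·CL ⇒ v = √(2L/(ρ·S·CL))
v = √(2 × 2080 / (1.24 × 3.28 × 1.11)) = √921.5 = 30.4 m/s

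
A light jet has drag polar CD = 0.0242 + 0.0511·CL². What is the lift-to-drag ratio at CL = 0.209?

L/D = 7.91

CD = 0.0242 + 0.0511 × 0.209² = 0.02643
L/D = CL/CD = 0.209 / 0.02643 = 7.91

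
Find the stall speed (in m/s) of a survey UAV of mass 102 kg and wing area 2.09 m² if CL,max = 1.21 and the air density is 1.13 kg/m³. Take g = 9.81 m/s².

V_stall = 26.5 m/s

Stall occurs when L = W at CL,max. W = mg = 102 × 9.81 = 1001 N.
V_stall = √(2W/(ρ·S·CL,max)) = √(2 × 1001 / (1.13 × 2.09 × 1.21))
V_stall = √700.3 = 26.5 m/s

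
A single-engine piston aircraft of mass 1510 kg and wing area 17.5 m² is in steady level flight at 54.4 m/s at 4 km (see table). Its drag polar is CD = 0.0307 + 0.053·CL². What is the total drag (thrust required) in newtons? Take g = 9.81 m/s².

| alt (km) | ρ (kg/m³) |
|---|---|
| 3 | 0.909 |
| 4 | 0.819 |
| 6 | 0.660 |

At 4 km, from the table: ρ = 0.819 kg/m³.
In steady level flight, lift balances weight: W = mg = 1510 × 9.81 = 14813 N.
q = ½ρv² = ½ × 0.819 × 54.4² = 1212 Pa.
CL = W/(q·S) = 14813 / (1212 × 17.5) = 0.6985.
CD = 0.0307 + 0.053 × 0.6985² = 0.05656.
D = q·S·CD = 1212 × 17.5 × 0.05656 = 1199 N

D = 1200 N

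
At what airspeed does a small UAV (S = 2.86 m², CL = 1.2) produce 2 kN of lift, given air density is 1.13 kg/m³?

v = 32.1 m/s

L = ½ρv²S·CL ⇒ v = √(2L/(ρ·S·CL))
v = √(2 × 2000 / (1.13 × 2.86 × 1.2)) = √1031 = 32.1 m/s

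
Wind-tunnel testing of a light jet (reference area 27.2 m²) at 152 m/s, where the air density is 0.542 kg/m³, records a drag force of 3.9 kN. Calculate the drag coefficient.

CD = 0.0229

From D = ½ρv²S·CD, rearranging gives CD = 2D/(ρv²S).
CD = 2 × 3900 / (0.542 × 152² × 27.2) = 0.0229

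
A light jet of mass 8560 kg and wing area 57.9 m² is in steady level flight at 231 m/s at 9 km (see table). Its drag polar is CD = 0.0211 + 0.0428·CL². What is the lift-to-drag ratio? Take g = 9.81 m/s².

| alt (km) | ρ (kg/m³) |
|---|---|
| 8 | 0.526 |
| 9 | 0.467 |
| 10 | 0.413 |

At 9 km, from the table: ρ = 0.467 kg/m³.
Level flight ⇒ L = W = m·g = 8560 × 9.81 = 83974 N.
q = ½ρv² = ½ × 0.467 × 231² = 12460 Pa.
CL = 2W/(ρv²S) = 2×83974/(0.467×231²×57.9) = 0.1164.
CD = 0.0211 + 0.0428 × 0.1164² = 0.02168.
L/D = CL/CD = 0.1164 / 0.02168 = 5.37

L/D = 5.37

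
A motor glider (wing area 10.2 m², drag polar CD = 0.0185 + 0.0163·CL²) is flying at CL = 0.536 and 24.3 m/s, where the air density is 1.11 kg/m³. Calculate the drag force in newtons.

D = 77.5 N

CD = 0.0185 + 0.0163 × 0.536² = 0.02318
D = ½ρv²S·CD = ½ × 1.11 × 24.3² × 10.2 × 0.02318 = 77.5 N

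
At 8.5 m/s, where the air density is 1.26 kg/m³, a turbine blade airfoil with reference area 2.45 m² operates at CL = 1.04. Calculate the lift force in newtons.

L = ½ρv²S·CL = ½ × 1.26 × 8.5² × 2.45 × 1.04 = 116 N

L = 116 N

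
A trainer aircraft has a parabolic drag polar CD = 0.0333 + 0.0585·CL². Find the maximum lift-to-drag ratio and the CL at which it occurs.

For CD = CD0 + K·CL², (L/D)max occurs at CL* = √(CD0/K) and equals 1/(2√(K·CD0)).
(L/D)max = 1/(2√(0.0585 × 0.0333)) = 1/(2 × 0.04414) = 11.3
CL* = √(0.0333/0.0585) = 0.754

(L/D)max = 11.3, at CL = 0.754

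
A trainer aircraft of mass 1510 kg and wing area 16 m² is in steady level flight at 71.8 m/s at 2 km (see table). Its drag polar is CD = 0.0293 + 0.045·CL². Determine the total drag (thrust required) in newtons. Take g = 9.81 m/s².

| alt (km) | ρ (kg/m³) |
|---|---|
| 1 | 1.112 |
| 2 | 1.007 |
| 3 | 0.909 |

At 2 km, from the table: ρ = 1.007 kg/m³.
Weight W = mg = 1510 × 9.81 = 14813 N; in level flight L = W.
Dynamic pressure q = 0.5 × 1.007 × 71.8² = 2596 Pa.
CL = W/(q·S) = 14813 / (2596 × 16) = 0.3567.
CD = 0.0293 + 0.045 × 0.3567² = 0.03502.
D = q·S·CD = 2596 × 16 × 0.03502 = 1455 N

D = 1450 N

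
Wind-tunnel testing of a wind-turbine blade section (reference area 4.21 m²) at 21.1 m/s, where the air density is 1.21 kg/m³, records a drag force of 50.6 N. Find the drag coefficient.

From D = ½ρv²S·CD, rearranging gives CD = 2D/(ρv²S).
CD = 2 × 50.6 / (1.21 × 21.1² × 4.21) = 0.0446

CD = 0.0446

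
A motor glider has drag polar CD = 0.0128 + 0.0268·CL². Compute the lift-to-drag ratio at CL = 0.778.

L/D = 26.8

CD = 0.0128 + 0.0268 × 0.778² = 0.02902
L/D = CL/CD = 0.778 / 0.02902 = 26.8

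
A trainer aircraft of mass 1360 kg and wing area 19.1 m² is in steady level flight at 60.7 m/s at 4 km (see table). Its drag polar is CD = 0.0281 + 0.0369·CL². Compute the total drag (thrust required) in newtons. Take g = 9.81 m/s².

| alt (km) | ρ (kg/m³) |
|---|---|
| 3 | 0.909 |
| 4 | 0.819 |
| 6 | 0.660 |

At 4 km, from the table: ρ = 0.819 kg/m³.
In steady level flight, lift balances weight: W = mg = 1360 × 9.81 = 13342 N.
q = ½ρv² = ½ × 0.819 × 60.7² = 1509 Pa.
CL = 2W/(ρv²S) = 2×13342/(0.819×60.7²×19.1) = 0.463.
CD = 0.0281 + 0.0369 × 0.463² = 0.03601.
D = q·S·CD = 1509 × 19.1 × 0.03601 = 1038 N

D = 1040 N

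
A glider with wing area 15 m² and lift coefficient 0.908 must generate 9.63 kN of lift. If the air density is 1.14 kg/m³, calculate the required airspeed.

v = 35.2 m/s

L = ½ρv²S·CL ⇒ v = √(2L/(ρ·S·CL))
v = √(2 × 9630 / (1.14 × 15 × 0.908)) = √1240 = 35.2 m/s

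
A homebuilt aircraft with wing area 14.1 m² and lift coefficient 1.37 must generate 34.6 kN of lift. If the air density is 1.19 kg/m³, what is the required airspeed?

L = ½ρv²S·CL ⇒ v = √(2L/(ρ·S·CL))
v = √(2 × 34600 / (1.19 × 14.1 × 1.37)) = √3010 = 54.9 m/s

v = 54.9 m/s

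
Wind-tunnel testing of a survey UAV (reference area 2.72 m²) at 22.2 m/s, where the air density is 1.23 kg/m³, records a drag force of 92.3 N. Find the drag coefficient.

CD = 0.112

From D = ½ρv²S·CD, rearranging gives CD = 2D/(ρv²S).
CD = 2 × 92.3 / (1.23 × 22.2² × 2.72) = 0.112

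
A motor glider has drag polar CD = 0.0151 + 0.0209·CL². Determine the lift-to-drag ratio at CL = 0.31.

L/D = 18.1

CD = 0.0151 + 0.0209 × 0.31² = 0.01711
L/D = CL/CD = 0.31 / 0.01711 = 18.1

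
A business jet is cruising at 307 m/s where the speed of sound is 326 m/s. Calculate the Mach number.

M = 0.942

M = v/a = 307 / 326 = 0.942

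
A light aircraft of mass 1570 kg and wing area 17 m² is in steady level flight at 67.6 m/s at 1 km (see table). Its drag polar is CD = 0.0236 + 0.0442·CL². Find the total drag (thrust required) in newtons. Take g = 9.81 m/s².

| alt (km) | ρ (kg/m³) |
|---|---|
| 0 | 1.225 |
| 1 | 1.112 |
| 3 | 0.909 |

D = 1260 N

At 1 km, from the table: ρ = 1.112 kg/m³.
In steady level flight, lift balances weight: W = mg = 1570 × 9.81 = 15402 N.
Dynamic pressure q = 0.5 × 1.112 × 67.6² = 2541 Pa.
Required CL = L/(qS) = 15402/(2541·17) = 0.3566.
CD = 0.0236 + 0.0442 × 0.3566² = 0.02922.
D = q·S·CD = 2541 × 17 × 0.02922 = 1262 N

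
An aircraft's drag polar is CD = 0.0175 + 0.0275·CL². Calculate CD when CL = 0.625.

CD = 0.0282

CD = 0.0175 + 0.0275 × 0.625² = 0.0175 + 0.01074 = 0.0282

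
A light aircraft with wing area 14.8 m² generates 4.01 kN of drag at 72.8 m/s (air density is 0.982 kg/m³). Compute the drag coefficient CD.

From D = ½ρv²S·CD, rearranging gives CD = 2D/(ρv²S).
CD = 2 × 4010 / (0.982 × 72.8² × 14.8) = 0.104

CD = 0.104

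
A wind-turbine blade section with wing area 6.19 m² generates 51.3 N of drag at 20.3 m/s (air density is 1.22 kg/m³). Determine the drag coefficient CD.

From D = ½ρv²S·CD, rearranging gives CD = 2D/(ρv²S).
CD = 2 × 51.3 / (1.22 × 20.3² × 6.19) = 0.033

CD = 0.033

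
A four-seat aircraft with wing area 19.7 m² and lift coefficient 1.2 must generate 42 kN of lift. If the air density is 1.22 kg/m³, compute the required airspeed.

v = 54 m/s

L = ½ρv²S·CL ⇒ v = √(2L/(ρ·S·CL))
v = √(2 × 42000 / (1.22 × 19.7 × 1.2)) = √2913 = 54 m/s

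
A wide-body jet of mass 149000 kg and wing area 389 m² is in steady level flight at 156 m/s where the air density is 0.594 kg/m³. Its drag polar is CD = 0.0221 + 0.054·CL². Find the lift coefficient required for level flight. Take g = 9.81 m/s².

Weight W = mg = 149000 × 9.81 = 1.4617×10^6 N; in level flight L = W.
Dynamic pressure q = 0.5 × 0.594 × 156² = 7228 Pa.
Required CL = L/(qS) = 1.4617×10^6/(7228·389) = 0.5199.

CL = 0.52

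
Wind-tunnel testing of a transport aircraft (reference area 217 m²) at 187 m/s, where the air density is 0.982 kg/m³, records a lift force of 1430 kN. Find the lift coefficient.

CL = 0.384

From L = ½ρv²S·CL, rearranging gives CL = 2L/(ρv²S).
CL = 2 × 1.43×10^6 / (0.982 × 187² × 217) = 0.384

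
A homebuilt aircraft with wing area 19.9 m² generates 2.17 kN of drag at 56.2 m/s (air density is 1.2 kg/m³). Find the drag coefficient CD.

From D = ½ρv²S·CD, rearranging gives CD = 2D/(ρv²S).
CD = 2 × 2170 / (1.2 × 56.2² × 19.9) = 0.0575

CD = 0.0575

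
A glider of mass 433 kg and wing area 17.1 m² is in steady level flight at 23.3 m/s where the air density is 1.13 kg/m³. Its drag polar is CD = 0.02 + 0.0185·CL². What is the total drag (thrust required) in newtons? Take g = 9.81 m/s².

D = 169 N

In steady level flight, lift balances weight: W = mg = 433 × 9.81 = 4247.7 N.
Dynamic pressure q = 0.5 × 1.13 × 23.3² = 306.7 Pa.
CL = W/(q·S) = 4247.7 / (306.7 × 17.1) = 0.8098.
CD = 0.02 + 0.0185 × 0.8098² = 0.03213.
D = q·S·CD = 306.7 × 17.1 × 0.03213 = 168.5 N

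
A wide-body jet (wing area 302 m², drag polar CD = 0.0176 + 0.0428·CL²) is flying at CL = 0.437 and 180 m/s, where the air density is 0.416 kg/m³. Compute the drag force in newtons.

CD = 0.0176 + 0.0428 × 0.437² = 0.02577
D = ½ρv²S·CD = ½ × 0.416 × 180² × 302 × 0.02577 = 52500 N

D = 52500 N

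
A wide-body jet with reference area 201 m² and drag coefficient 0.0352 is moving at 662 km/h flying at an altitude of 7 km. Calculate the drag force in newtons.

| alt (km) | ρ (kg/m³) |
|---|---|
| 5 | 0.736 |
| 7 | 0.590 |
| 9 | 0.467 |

At 7 km, from the table: ρ = 0.590 kg/m³.
Convert speed: v = 662 km/h ÷ 3.6 = 183.9 m/s.
D = ½ρv²S·CD = ½ × 0.59 × 183.9² × 201 × 0.0352 = 70600 N ≈ 70.6 kN

D = 70600 N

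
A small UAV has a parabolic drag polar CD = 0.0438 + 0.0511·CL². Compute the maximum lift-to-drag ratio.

For CD = CD0 + K·CL², (L/D)max occurs at CL* = √(CD0/K) and equals 1/(2√(K·CD0)).
(L/D)max = 1/(2√(0.0511 × 0.0438)) = 1/(2 × 0.04731) = 10.6

(L/D)max = 10.6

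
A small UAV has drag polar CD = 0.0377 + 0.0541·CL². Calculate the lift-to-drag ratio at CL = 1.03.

L/D = 10.8

CD = 0.0377 + 0.0541 × 1.03² = 0.09509
L/D = CL/CD = 1.03 / 0.09509 = 10.8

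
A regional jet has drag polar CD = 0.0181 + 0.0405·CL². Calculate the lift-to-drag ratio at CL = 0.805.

L/D = 18.2

CD = 0.0181 + 0.0405 × 0.805² = 0.04435
L/D = CL/CD = 0.805 / 0.04435 = 18.2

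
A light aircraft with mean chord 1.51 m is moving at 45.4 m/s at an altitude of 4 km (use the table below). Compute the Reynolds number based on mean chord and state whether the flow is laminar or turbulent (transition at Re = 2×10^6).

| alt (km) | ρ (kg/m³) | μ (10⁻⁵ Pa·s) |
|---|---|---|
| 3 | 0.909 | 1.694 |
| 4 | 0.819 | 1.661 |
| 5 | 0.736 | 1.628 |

Re = 3.38×10^6 (turbulent)

At 4 km, from the table: ρ = 0.819 kg/m³, μ = 1.661×10⁻⁵ Pa·s.
Re = ρ·v·c/μ = 0.819 × 45.4 × 1.51 / (1.661×10⁻⁵) = 3.38×10^6
Since 3.38×10^6 > 2×10^6, the flow is turbulent.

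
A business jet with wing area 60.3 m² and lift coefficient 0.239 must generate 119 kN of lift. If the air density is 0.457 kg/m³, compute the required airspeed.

L = ½ρv²S·CL ⇒ v = √(2L/(ρ·S·CL))
v = √(2 × 1.19×10^5 / (0.457 × 60.3 × 0.239)) = √36140 = 190 m/s

v = 190 m/s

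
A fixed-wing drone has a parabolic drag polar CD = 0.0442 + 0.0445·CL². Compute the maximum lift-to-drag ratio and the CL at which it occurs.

For CD = CD0 + K·CL², (L/D)max occurs at CL* = √(CD0/K) and equals 1/(2√(K·CD0)).
(L/D)max = 1/(2√(0.0445 × 0.0442)) = 1/(2 × 0.04435) = 11.3
CL* = √(0.0442/0.0445) = 0.997

(L/D)max = 11.3, at CL = 0.997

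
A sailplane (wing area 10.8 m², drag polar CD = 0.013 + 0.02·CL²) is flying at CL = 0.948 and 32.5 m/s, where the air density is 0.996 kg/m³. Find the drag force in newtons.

D = 176 N

CD = 0.013 + 0.02 × 0.948² = 0.03097
D = ½ρv²S·CD = ½ × 0.996 × 32.5² × 10.8 × 0.03097 = 176 N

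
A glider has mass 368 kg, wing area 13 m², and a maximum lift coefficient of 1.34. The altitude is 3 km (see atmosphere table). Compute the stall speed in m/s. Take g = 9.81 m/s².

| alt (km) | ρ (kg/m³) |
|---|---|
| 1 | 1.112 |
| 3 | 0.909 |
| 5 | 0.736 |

At 3 km, from the table: ρ = 0.909 kg/m³.
Weight W = mg = 368 × 9.81 = 3610 N.
From L = ½ρV²S·CL,max = W: V_stall = √(2W/(ρSCL,max)) = √(2·3610/(0.909·13·1.34))
V_stall = √456 = 21.4 m/s

V_stall = 21.4 m/s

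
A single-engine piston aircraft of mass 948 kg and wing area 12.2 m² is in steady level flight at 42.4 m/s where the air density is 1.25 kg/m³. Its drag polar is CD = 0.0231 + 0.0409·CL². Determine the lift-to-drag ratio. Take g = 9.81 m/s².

In steady level flight, lift balances weight: W = mg = 948 × 9.81 = 9299.9 N.
q = ½ρv² = ½ × 1.25 × 42.4² = 1124 Pa.
CL = W/(q·S) = 9299.9 / (1124 × 12.2) = 0.6784.
CD = 0.0231 + 0.0409 × 0.6784² = 0.04192.
L/D = CL/CD = 0.6784 / 0.04192 = 16.2

L/D = 16.2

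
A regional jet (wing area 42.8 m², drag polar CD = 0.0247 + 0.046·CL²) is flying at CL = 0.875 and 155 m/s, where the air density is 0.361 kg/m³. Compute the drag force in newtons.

D = 11100 N

CD = 0.0247 + 0.046 × 0.875² = 0.05992
D = ½ρv²S·CD = ½ × 0.361 × 155² × 42.8 × 0.05992 = 11100 N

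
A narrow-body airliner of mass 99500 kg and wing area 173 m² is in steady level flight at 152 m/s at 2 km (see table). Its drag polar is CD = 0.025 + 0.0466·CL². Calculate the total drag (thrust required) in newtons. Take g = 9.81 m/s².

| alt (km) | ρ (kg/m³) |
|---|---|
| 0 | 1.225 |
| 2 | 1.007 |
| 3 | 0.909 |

At 2 km, from the table: ρ = 1.007 kg/m³.
Weight W = mg = 99500 × 9.81 = 9.761×10^5 N; in level flight L = W.
q = ½ρv² = ½ × 1.007 × 152² = 11630 Pa.
Required CL = L/(qS) = 9.761×10^5/(11630·173) = 0.485.
CD = 0.025 + 0.0466 × 0.485² = 0.03596.
D = q·S·CD = 11630 × 173 × 0.03596 = 72370 N

D = 72400 N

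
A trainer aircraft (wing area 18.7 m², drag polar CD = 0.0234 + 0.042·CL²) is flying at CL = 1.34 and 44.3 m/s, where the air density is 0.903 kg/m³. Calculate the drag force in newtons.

CD = 0.0234 + 0.042 × 1.34² = 0.09882
D = ½ρv²S·CD = ½ × 0.903 × 44.3² × 18.7 × 0.09882 = 1640 N

D = 1640 N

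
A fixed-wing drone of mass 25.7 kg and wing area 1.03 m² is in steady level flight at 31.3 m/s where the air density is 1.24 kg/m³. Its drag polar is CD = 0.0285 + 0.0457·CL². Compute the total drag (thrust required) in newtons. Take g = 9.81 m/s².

Level flight ⇒ L = W = m·g = 25.7 × 9.81 = 252.12 N.
Dynamic pressure q = 0.5 × 1.24 × 31.3² = 607.4 Pa.
CL = W/(q·S) = 252.12 / (607.4 × 1.03) = 0.403.
CD = 0.0285 + 0.0457 × 0.403² = 0.03592.
D = q·S·CD = 607.4 × 1.03 × 0.03592 = 22.47 N

D = 22.5 N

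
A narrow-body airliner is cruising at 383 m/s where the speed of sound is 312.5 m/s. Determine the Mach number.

M = 1.23

M = v/a = 383 / 312.5 = 1.23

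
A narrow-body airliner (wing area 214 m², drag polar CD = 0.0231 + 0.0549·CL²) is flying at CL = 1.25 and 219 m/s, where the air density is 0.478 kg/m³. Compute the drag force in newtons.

D = 2.67×10^5 N

CD = 0.0231 + 0.0549 × 1.25² = 0.1089
D = ½ρv²S·CD = ½ × 0.478 × 219² × 214 × 0.1089 = 2.67×10^5 N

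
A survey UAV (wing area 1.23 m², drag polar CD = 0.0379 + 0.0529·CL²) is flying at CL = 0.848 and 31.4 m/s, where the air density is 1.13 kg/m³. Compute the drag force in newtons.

D = 52 N

CD = 0.0379 + 0.0529 × 0.848² = 0.07594
D = ½ρv²S·CD = ½ × 1.13 × 31.4² × 1.23 × 0.07594 = 52 N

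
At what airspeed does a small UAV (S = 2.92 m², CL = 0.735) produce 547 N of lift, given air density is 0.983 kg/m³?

L = ½ρv²S·CL ⇒ v = √(2L/(ρ·S·CL))
v = √(2 × 547 / (0.983 × 2.92 × 0.735)) = √518.6 = 22.8 m/s

v = 22.8 m/s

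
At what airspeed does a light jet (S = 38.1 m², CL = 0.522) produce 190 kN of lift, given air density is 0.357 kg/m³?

v = 231 m/s

L = ½ρv²S·CL ⇒ v = √(2L/(ρ·S·CL))
v = √(2 × 1.9×10^5 / (0.357 × 38.1 × 0.522)) = √53520 = 231 m/s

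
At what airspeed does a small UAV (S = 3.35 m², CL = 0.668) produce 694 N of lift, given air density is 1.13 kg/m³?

L = ½ρv²S·CL ⇒ v = √(2L/(ρ·S·CL))
v = √(2 × 694 / (1.13 × 3.35 × 0.668)) = √548.9 = 23.4 m/s

v = 23.4 m/s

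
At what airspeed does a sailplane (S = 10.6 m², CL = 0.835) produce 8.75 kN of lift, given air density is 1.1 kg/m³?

L = ½ρv²S·CL ⇒ v = √(2L/(ρ·S·CL))
v = √(2 × 8750 / (1.1 × 10.6 × 0.835)) = √1797 = 42.4 m/s

v = 42.4 m/s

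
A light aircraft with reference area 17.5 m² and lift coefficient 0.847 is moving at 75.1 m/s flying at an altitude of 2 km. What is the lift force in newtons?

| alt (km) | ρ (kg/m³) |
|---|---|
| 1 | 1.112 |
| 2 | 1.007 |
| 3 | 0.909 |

L = 42100 N

At 2 km, from the table: ρ = 1.007 kg/m³.
Dynamic pressure q = ½ρv² = ½ × 1.007 × 75.1² = 2840 Pa.
L = q·S·CL = 2840 × 17.5 × 0.847 = 42100 N ≈ 42.1 kN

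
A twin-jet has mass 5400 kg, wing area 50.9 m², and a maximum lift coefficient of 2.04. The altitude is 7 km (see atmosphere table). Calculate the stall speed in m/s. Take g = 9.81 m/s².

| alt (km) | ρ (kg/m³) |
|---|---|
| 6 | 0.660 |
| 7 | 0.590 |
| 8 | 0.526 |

V_stall = 41.6 m/s

At 7 km, from the table: ρ = 0.590 kg/m³.
At stall, lift equals weight: L = W = m·g = 5400 × 9.81 = 52970 N.
From L = ½ρV²S·CL,max = W: V_stall = √(2W/(ρSCL,max)) = √(2·52970/(0.59·50.9·2.04))
V_stall = √1729 = 41.6 m/s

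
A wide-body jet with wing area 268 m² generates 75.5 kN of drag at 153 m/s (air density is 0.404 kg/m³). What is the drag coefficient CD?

From D = ½ρv²S·CD, rearranging gives CD = 2D/(ρv²S).
CD = 2 × 75500 / (0.404 × 153² × 268) = 0.0596

CD = 0.0596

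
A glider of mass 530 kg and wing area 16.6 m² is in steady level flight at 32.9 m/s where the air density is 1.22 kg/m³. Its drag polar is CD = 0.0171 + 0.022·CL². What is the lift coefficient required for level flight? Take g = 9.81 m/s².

In steady level flight, lift balances weight: W = mg = 530 × 9.81 = 5199.3 N.
q = ½ρv² = ½ × 1.22 × 32.9² = 660.3 Pa.
CL = W/(q·S) = 5199.3 / (660.3 × 16.6) = 0.4744.

CL = 0.474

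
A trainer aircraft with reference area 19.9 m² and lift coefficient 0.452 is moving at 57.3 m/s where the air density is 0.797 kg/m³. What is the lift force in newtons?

L = ½ρv²S·CL = ½ × 0.797 × 57.3² × 19.9 × 0.452 = 11800 N ≈ 11.8 kN

L = 11800 N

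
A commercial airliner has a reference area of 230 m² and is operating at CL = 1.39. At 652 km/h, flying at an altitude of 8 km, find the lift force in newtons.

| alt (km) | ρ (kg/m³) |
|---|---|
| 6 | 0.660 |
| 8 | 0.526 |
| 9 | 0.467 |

At 8 km, from the table: ρ = 0.526 kg/m³.
Convert speed: v = 652 km/h ÷ 3.6 = 181.1 m/s.
L = ½ρv²S·CL = ½ × 0.526 × 181.1² × 230 × 1.39 = 2.76×10^6 N ≈ 2760 kN

L = 2.76×10^6 N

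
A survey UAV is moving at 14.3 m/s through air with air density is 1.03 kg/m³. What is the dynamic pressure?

q = ½ρv² = ½ × 1.03 × 14.3² = 105 Pa

q = 105 Pa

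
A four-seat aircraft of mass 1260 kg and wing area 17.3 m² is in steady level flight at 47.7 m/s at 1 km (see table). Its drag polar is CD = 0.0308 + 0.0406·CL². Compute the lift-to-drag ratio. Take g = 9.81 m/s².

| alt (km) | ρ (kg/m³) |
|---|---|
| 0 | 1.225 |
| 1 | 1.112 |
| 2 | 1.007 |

At 1 km, from the table: ρ = 1.112 kg/m³.
In steady level flight, lift balances weight: W = mg = 1260 × 9.81 = 12361 N.
Dynamic pressure q = 0.5 × 1.112 × 47.7² = 1265 Pa.
CL = W/(q·S) = 12361 / (1265 × 17.3) = 0.5648.
CD = 0.0308 + 0.0406 × 0.5648² = 0.04375.
L/D = CL/CD = 0.5648 / 0.04375 = 12.9

L/D = 12.9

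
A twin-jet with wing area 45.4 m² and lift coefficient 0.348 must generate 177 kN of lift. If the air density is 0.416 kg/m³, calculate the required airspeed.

L = ½ρv²S·CL ⇒ v = √(2L/(ρ·S·CL))
v = √(2 × 1.77×10^5 / (0.416 × 45.4 × 0.348)) = √53860 = 232 m/s

v = 232 m/s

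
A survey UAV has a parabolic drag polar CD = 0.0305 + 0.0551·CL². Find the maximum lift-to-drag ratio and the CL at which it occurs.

For CD = CD0 + K·CL², (L/D)max occurs at CL* = √(CD0/K) and equals 1/(2√(K·CD0)).
(L/D)max = 1/(2√(0.0551 × 0.0305)) = 1/(2 × 0.04099) = 12.2
CL* = √(0.0305/0.0551) = 0.744

(L/D)max = 12.2, at CL = 0.744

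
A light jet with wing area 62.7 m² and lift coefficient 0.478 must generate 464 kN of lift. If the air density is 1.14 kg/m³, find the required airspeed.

L = ½ρv²S·CL ⇒ v = √(2L/(ρ·S·CL))
v = √(2 × 4.64×10^5 / (1.14 × 62.7 × 0.478)) = √27160 = 165 m/s

v = 165 m/s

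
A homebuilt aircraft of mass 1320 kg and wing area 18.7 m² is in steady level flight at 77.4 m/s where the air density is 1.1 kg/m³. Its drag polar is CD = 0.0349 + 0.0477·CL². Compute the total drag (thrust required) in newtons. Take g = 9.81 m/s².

D = 2280 N

In steady level flight, lift balances weight: W = mg = 1320 × 9.81 = 12949 N.
q = ½ρv² = ½ × 1.1 × 77.4² = 3295 Pa.
CL = 2W/(ρv²S) = 2×12949/(1.1×77.4²×18.7) = 0.2102.
CD = 0.0349 + 0.0477 × 0.2102² = 0.03701.
D = q·S·CD = 3295 × 18.7 × 0.03701 = 2280 N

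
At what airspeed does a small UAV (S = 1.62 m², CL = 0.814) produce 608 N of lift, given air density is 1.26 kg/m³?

L = ½ρv²S·CL ⇒ v = √(2L/(ρ·S·CL))
v = √(2 × 608 / (1.26 × 1.62 × 0.814)) = √731.9 = 27.1 m/s

v = 27.1 m/s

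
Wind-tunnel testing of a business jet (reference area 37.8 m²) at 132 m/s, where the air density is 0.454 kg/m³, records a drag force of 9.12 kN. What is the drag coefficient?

From D = ½ρv²S·CD, rearranging gives CD = 2D/(ρv²S).
CD = 2 × 9120 / (0.454 × 132² × 37.8) = 0.061

CD = 0.061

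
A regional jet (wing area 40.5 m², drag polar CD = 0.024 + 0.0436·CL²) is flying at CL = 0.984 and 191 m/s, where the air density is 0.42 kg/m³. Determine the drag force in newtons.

CD = 0.024 + 0.0436 × 0.984² = 0.06622
D = ½ρv²S·CD = ½ × 0.42 × 191² × 40.5 × 0.06622 = 20500 N

D = 20500 N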